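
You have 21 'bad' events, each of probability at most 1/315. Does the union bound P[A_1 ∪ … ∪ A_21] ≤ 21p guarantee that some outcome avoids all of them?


Union bound: P[∪_{i=1}^{21} A_i] ≤ Σ_i P[A_i] ≤ 21·p = 21·(1/315) = 1/15.
Numerically: 1/15 ≈ 0.06667.
Is 1/15 < 1? YES.
Since P[∪ A_i] ≤ 1/15 < 1, the complement has P[∩ A_i^c] ≥ 1 − 1/15 = 14/15 > 0, so some outcome avoids every A_i.

21·p = 1/15 ≈ 0.06667; existence CERTIFIED by the union bound.


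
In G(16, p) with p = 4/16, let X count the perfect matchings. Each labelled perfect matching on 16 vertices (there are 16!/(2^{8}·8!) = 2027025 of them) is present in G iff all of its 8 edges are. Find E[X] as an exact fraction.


K_16 has 16!/(2^{8}·8!) = 2027025 labelled perfect matchings.
For each such perfect matching H, let X_H = 1 if all 8 edges of H are present in G. Then P[X_H = 1] = p^{8} = (1/4)^{8} = 1/65536.
Summing the indicators: E[X] = Σ_H E[X_H] = 2027025 · p^{8} = 2027025 · 1/65536 = 2027025/65536.
Numerically: E[X] ≈ 30.93.

E[X] = 2027025 · (1/4)^{8} = 2027025/65536 ≈ 30.93.


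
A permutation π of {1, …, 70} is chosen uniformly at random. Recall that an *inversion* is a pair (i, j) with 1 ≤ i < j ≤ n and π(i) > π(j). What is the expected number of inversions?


Write X = Σ X_I over the C(70, 2) = 2415 pairs i < j, with X_I the indicator of one inversion.
There are 2415 indicators.
For each fixed pair i < j, the values π(i) and π(j) are two distinct elements of {1, …, 70} in uniformly random order; by symmetry P[π(i) > π(j)] = 1/2.
By linearity: E[X] = 2415 · (1/2) = C(70, 2) · (1/2) = 2415/2 = 2415/2 ≈ 1207.500.

E[X] = 2415/2 = 1207.500.


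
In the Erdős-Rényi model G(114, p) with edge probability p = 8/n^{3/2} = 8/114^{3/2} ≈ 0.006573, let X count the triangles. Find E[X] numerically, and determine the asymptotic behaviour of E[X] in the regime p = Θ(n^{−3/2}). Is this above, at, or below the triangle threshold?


Number of potential triangles: C(114, 3) = 240464.
Each occurs with probability p³ ≈ (0.006573)³ ≈ 2.839214e-07.
By linearity: E[X] = C(114, 3)·p³ ≈ 240464 · 2.839214e-07 ≈ 0.0683.
Since α = 3/2 > 1, p = c/n^{3/2} = o(1/n) is below the triangle threshold p ~ 1/n. Asymptotically E[X] ~ (c³/6)·n^{3(1−α)} = (8³/6)·n^{-1.5} → 0, so by Markov's inequality G has no triangles w.h.p.

E[X] ≈ 0.0683; in regime p = Θ(1/n^{3/2}) E[X] tends to 0 (below the triangle threshold p ~ 1/n).


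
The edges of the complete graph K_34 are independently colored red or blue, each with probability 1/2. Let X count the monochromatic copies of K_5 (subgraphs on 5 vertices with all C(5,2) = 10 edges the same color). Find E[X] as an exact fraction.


Let X = Σ_S X_S over the C(34, 5) = 278256 subsets S of size 5, where X_S = 1 if the K_5 on S is monochromatic.
For a fixed S, the K_5 on S has C(5, 2) = 10 edges. P[all 10 edges red] = (1/2)^10, and likewise for blue, so P[monochromatic] = 2·(1/2)^10 = 2^{1 − 10} = 1/512.
By linearity: E[X] = C(34, 5) · 2^{1 − 10} = 278256 · 1/512 = 17391/32.
Numerically: E[X] ≈ 543.46875.

E[X] = C(34,5)·2^(1−C(5,2)) = 17391/32 ≈ 543.46875.


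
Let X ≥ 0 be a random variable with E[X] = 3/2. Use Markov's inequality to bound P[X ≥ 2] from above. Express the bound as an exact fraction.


μ = E[X] = 3/2, a = 2.
Markov: P[X ≥ 2] ≤ μ/a = (3/2)/2 = 3/4.
Numerically: ≈ 0.7500.
(Since a = 2 > μ = 1.5000, the bound 3/4 is < 1 and informative.)

P[X ≥ 2] ≤ 3/4 ≈ 0.7500.


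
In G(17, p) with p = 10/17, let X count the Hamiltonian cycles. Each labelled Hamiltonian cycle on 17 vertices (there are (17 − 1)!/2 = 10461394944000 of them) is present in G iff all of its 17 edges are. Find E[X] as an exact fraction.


K_17 has (17 − 1)!/2 = 10461394944000 labelled Hamiltonian cycles.
For each such Hamiltonian cycle H, let X_H = 1 if all 17 edges of H are present in G. Then P[X_H = 1] = p^{17} = (10/17)^{17} = 100000000000000000/827240261886336764177.
By linearity: E[X] = Σ_H E[X_H] = 10461394944000 · p^{17} = 10461394944000 · 100000000000000000/827240261886336764177 = 1046139494400000000000000000000/827240261886336764177.
Numerically: E[X] ≈ 1.2646e+09.

E[X] = 10461394944000 · (10/17)^{17} = 1046139494400000000000000000000/827240261886336764177 ≈ 1.2646e+09.


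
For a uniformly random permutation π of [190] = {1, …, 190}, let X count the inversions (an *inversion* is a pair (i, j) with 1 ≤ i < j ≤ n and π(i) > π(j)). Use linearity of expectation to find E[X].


Write X = Σ X_I over the C(190, 2) = 17955 pairs i < j, with X_I the indicator of one inversion.
There are 17955 indicators.
For each fixed pair i < j, the values π(i) and π(j) are two distinct elements of {1, …, 190} in uniformly random order; by symmetry P[π(i) > π(j)] = 1/2.
By linearity: E[X] = 17955 · (1/2) = C(190, 2) · (1/2) = 17955/2 = 17955/2 ≈ 8977.500000.

E[X] = 17955/2 = 8977.500000.


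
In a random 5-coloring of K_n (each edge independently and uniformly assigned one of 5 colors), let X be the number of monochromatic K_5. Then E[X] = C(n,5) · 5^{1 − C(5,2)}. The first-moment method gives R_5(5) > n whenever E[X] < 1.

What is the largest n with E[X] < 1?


We need C(n, 5) · 5^{1 − 10} < 1, i.e. C(n, 5) < 5^{10 − 1} = 1953125.
Check values of n near the boundary:
  n = 44: C(44, 5) = 1086008; 1086008 < 1953125? YES
  n = 45: C(45, 5) = 1221759; 1221759 < 1953125? YES
  n = 46: C(46, 5) = 1370754; 1370754 < 1953125? YES
  n = 47: C(47, 5) = 1533939; 1533939 < 1953125? YES
  n = 48: C(48, 5) = 1712304; 1712304 < 1953125? YES
  n = 49: C(49, 5) = 1906884; 1906884 < 1953125? YES
  n = 50: C(50, 5) = 2118760; 2118760 < 1953125? NO
The largest n with C(n, 5) < 1953125 is n = 49 (where E[X] = 1906884/1953125 ≈ 0.9763246). Hence R_5(5) > 49, i.e. R_5(5) ≥ 50.

Largest n = 49; hence R_5(5) > 49.


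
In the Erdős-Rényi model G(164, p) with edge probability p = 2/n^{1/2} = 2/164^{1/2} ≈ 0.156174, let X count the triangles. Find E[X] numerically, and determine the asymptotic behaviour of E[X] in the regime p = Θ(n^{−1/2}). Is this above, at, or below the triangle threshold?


Number of potential triangles: C(164, 3) = 721764.
Each occurs with probability p³ ≈ (0.156174)³ ≈ 3.80911614e-03.
By linearity: E[X] = C(164, 3)·p³ ≈ 721764 · 3.80911614e-03 ≈ 2749.282904.
Since α = 1/2 < 1, p = c/n^{1/2} ≫ 1/n is above the triangle threshold p ~ 1/n. Asymptotically E[X] ~ (c³/6)·n^{3(1−α)} = (2³/6)·n^{1.5} → ∞; triangles are abundant w.h.p.

E[X] ≈ 2749.282904; in regime p = Θ(1/n^{1/2}) E[X] diverges (above the triangle threshold p ~ 1/n).


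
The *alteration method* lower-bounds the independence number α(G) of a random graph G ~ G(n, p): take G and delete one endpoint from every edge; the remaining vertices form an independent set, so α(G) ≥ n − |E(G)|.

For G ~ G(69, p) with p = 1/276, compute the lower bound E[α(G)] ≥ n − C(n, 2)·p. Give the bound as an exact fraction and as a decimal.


E[|E(G)|] = C(69, 2)·p = 2346 · (1/276) = 17/2.
E[α(G)] ≥ n − E[|E(G)|] = 69 − 17/2 = 121/2.
Numerically: ≈ 60.5000.
(This is only a lower bound; the true E[α(G)] may be larger.)

E[α(G)] ≥ 121/2 ≈ 60.5000.


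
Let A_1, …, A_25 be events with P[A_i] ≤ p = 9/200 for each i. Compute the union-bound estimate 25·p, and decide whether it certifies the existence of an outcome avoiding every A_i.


Union bound: P[∪_{i=1}^{25} A_i] ≤ Σ_i P[A_i] ≤ 25·p = 25·(9/200) = 9/8.
Numerically: 9/8 ≈ 1.1250.
Is 9/8 < 1? NO.
Since the bound 9/8 is ≥ 1, the union bound is uninformative here; it does NOT by itself certify existence.

25·p = 9/8 ≈ 1.1250; existence NOT certified by the union bound.


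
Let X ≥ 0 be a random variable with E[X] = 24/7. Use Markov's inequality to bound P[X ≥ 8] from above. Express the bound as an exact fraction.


μ = E[X] = 24/7, a = 8.
Markov: P[X ≥ 8] ≤ μ/a = (24/7)/8 = 3/7.
Numerically: ≈ 0.42857.
(Since a = 8 > μ = 3.42857, the bound 3/7 is < 1 and informative.)

P[X ≥ 8] ≤ 3/7 ≈ 0.42857.


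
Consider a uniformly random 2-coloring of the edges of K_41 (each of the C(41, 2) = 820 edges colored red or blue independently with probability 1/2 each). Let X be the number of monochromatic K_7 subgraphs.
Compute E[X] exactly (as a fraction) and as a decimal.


Let X = Σ_S X_S over the C(41, 7) = 22481940 subsets S of size 7, where X_S = 1 if the K_7 on S is monochromatic.
For a fixed S, the K_7 on S has C(7, 2) = 21 edges. P[all 21 edges red] = (1/2)^21, and likewise for blue, so P[monochromatic] = 2·(1/2)^21 = 2^{1 − 21} = 1/1048576.
By linearity: E[X] = C(41, 7) · 2^{1 − 21} = 22481940 · 1/1048576 = 5620485/262144.
Numerically: E[X] ≈ 21.4404.

E[X] = C(41,7)·2^(1−C(7,2)) = 5620485/262144 ≈ 21.4404.


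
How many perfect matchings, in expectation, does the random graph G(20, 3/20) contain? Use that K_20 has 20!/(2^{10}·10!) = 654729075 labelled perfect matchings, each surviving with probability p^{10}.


K_20 has 20!/(2^{10}·10!) = 654729075 labelled perfect matchings.
For each such perfect matching H, let X_H = 1 if all 10 edges of H are present in G. Then P[X_H = 1] = p^{10} = (3/20)^{10} = 59049/10240000000000.
By linearity of expectation: E[X] = Σ_H E[X_H] = 654729075 · p^{10} = 654729075 · 59049/10240000000000 = 1546443885987/409600000000.
Numerically: E[X] ≈ 3.78.

E[X] = 654729075 · (3/20)^{10} = 1546443885987/409600000000 ≈ 3.78.


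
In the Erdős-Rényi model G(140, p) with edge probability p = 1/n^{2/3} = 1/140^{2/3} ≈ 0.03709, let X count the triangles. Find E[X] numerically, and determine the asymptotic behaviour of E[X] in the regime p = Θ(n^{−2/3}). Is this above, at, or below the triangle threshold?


Number of potential triangles: C(140, 3) = 447580.
Each occurs with probability p³ ≈ (0.03709)³ ≈ 5.102041e-05.
By linearity: E[X] = C(140, 3)·p³ ≈ 447580 · 5.102041e-05 ≈ 22.8357.
Since α = 2/3 < 1, p = c/n^{2/3} ≫ 1/n is above the triangle threshold p ~ 1/n. Asymptotically E[X] ~ (c³/6)·n^{3(1−α)} = (1³/6)·n^{1} → ∞; triangles are abundant w.h.p.

E[X] ≈ 22.8357; in regime p = Θ(1/n^{2/3}) E[X] diverges (above the triangle threshold p ~ 1/n).


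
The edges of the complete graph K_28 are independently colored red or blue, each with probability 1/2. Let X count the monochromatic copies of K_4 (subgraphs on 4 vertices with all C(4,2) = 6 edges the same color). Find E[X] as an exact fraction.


Let X = Σ_S X_S over the C(28, 4) = 20475 subsets S of size 4, where X_S = 1 if the K_4 on S is monochromatic.
For a fixed S, the K_4 on S has C(4, 2) = 6 edges. P[all 6 edges red] = (1/2)^6, and likewise for blue, so P[monochromatic] = 2·(1/2)^6 = 2^{1 − 6} = 1/32.
By linearity: E[X] = C(28, 4) · 2^{1 − 6} = 20475 · 1/32 = 20475/32.
Numerically: E[X] ≈ 639.843750.

E[X] = C(28,4)·2^(1−C(4,2)) = 20475/32 ≈ 639.843750.


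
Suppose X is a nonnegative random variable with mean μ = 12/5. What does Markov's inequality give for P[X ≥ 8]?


μ = E[X] = 12/5, a = 8.
Markov: P[X ≥ 8] ≤ μ/a = (12/5)/8 = 3/10.
Numerically: ≈ 0.30000.
(Since a = 8 > μ = 2.40000, the bound 3/10 is < 1 and informative.)

P[X ≥ 8] ≤ 3/10 ≈ 0.30000.


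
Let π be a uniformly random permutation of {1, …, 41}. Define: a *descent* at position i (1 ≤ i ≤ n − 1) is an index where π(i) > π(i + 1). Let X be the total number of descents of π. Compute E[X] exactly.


Write X = Σ X_I over i = 1, …, 40, with X_I the indicator of one descent.
There are 40 indicators.
For each fixed i, the pair (π(i), π(i+1)) is a uniformly random ordered pair of distinct values from {1, …, 41}; by symmetry P[π(i) > π(i+1)] = 1/2.
By linearity: E[X] = 40 · (1/2) = (41 − 1) · (1/2) = 20 ≈ 20.00000.

E[X] = 20 = 20.00000.


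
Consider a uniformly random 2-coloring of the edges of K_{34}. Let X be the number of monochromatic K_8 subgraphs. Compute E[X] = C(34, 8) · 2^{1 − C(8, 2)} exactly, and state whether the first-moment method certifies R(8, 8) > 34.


E[X] = C(34, 8) · 2^{1 − 28} = 18156204 · 2^{−27} = 18156204/134217728.
As a reduced fraction: E[X] = 4539051/33554432 ≈ 0.135.
Is E[X] < 1? YES.
Since E[X] < 1, there exists a 2-coloring of K_{34} with no monochromatic K_8; hence R(8, 8) > 34.

E[X] = 4539051/33554432 ≈ 0.135; E[X] < 1, so R(8, 8) > 34.


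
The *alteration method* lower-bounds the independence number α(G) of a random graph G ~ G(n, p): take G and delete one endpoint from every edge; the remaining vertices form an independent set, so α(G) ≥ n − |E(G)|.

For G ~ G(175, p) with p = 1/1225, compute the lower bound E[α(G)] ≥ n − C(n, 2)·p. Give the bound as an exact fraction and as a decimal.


E[|E(G)|] = C(175, 2)·p = 15225 · (1/1225) = 87/7.
E[α(G)] ≥ n − E[|E(G)|] = 175 − 87/7 = 1138/7.
Numerically: ≈ 162.571.
(This is only a lower bound; the true E[α(G)] may be larger.)

E[α(G)] ≥ 1138/7 ≈ 162.571.


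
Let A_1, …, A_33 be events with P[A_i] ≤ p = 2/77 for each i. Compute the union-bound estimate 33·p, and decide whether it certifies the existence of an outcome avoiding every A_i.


Union bound: P[∪_{i=1}^{33} A_i] ≤ Σ_i P[A_i] ≤ 33·p = 33·(2/77) = 6/7.
Numerically: 6/7 ≈ 0.8571429.
Is 6/7 < 1? YES.
Since P[∪ A_i] ≤ 6/7 < 1, the complement has P[∩ A_i^c] ≥ 1 − 6/7 = 1/7 > 0, so some outcome avoids every A_i.

33·p = 6/7 ≈ 0.8571429; existence CERTIFIED by the union bound.


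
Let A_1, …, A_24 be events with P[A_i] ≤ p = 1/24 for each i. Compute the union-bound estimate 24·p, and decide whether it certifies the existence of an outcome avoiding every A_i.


Union bound: P[∪_{i=1}^{24} A_i] ≤ Σ_i P[A_i] ≤ 24·p = 24·(1/24) = 1.
Numerically: 1 ≈ 1.00000.
Is 1 < 1? NO.
Since the bound 1 is ≥ 1, the union bound is uninformative here; it does NOT by itself certify existence.

24·p = 1 ≈ 1.00000; existence NOT certified by the union bound.


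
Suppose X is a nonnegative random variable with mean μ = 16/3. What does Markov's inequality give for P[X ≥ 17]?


μ = E[X] = 16/3, a = 17.
Markov: P[X ≥ 17] ≤ μ/a = (16/3)/17 = 16/51.
Numerically: ≈ 0.313725.
(Since a = 17 > μ = 5.333333, the bound 16/51 is < 1 and informative.)

P[X ≥ 17] ≤ 16/51 ≈ 0.313725.


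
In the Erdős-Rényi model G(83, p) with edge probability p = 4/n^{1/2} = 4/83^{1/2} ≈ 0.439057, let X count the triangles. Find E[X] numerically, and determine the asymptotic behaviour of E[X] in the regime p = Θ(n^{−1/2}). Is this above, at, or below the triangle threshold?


Number of potential triangles: C(83, 3) = 91881.
Each occurs with probability p³ ≈ (0.439057)³ ≈ 8.46375017e-02.
By linearity: E[X] = C(83, 3)·p³ ≈ 91881 · 8.46375017e-02 ≈ 7776.578292.
Since α = 1/2 < 1, p = c/n^{1/2} ≫ 1/n is above the triangle threshold p ~ 1/n. Asymptotically E[X] ~ (c³/6)·n^{3(1−α)} = (4³/6)·n^{1.5} → ∞; triangles are abundant w.h.p.

E[X] ≈ 7776.578292; in regime p = Θ(1/n^{1/2}) E[X] diverges (above the triangle threshold p ~ 1/n).


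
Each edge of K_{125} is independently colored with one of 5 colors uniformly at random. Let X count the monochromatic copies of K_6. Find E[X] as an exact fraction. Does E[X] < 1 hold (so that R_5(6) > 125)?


E[X] = C(125, 6) · 5^{1 − 15} = 4690625500 · 5^{−14} = 4690625500/6103515625.
As a reduced fraction: E[X] = 37525004/48828125 ≈ 0.7685121.
Is E[X] < 1? YES.
Since E[X] < 1, there exists a 5-coloring of K_{125} with no monochromatic K_6; hence R_5(6) > 125.

E[X] = 37525004/48828125 ≈ 0.7685121; E[X] < 1, so R_5(6) > 125.


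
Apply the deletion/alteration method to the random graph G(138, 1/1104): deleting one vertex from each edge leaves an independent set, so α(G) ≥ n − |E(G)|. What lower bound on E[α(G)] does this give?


E[|E(G)|] = C(138, 2)·p = 9453 · (1/1104) = 137/16.
E[α(G)] ≥ n − E[|E(G)|] = 138 − 137/16 = 2071/16.
Numerically: ≈ 129.4375.
(This is only a lower bound; the true E[α(G)] may be larger.)

E[α(G)] ≥ 2071/16 ≈ 129.4375.


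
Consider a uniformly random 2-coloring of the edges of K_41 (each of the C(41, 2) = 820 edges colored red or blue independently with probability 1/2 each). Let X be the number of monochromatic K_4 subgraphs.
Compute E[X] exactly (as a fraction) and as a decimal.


Let X = Σ_S X_S over the C(41, 4) = 101270 subsets S of size 4, where X_S = 1 if the K_4 on S is monochromatic.
For a fixed S, the K_4 on S has C(4, 2) = 6 edges. P[all 6 edges red] = (1/2)^6, and likewise for blue, so P[monochromatic] = 2·(1/2)^6 = 2^{1 − 6} = 1/32.
By linearity: E[X] = C(41, 4) · 2^{1 − 6} = 101270 · 1/32 = 50635/16.
Numerically: E[X] ≈ 3164.6875.

E[X] = C(41,4)·2^(1−C(4,2)) = 50635/16 ≈ 3164.6875.


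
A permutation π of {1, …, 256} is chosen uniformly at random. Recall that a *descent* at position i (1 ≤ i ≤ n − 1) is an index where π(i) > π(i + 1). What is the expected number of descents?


Write X = Σ X_I over i = 1, …, 255, with X_I the indicator of one descent.
There are 255 indicators.
For each fixed i, the pair (π(i), π(i+1)) is a uniformly random ordered pair of distinct values from {1, …, 256}; by symmetry P[π(i) > π(i+1)] = 1/2.
By linearity: E[X] = 255 · (1/2) = (256 − 1) · (1/2) = 255/2 ≈ 127.500.

E[X] = 255/2 = 127.500.


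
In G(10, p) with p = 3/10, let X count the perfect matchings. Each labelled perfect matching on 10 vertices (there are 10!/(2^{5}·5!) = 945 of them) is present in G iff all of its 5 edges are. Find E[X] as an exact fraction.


K_10 has 10!/(2^{5}·5!) = 945 labelled perfect matchings.
For each such perfect matching H, let X_H = 1 if all 5 edges of H are present in G. Then P[X_H = 1] = p^{5} = (3/10)^{5} = 243/100000.
By linearity of expectation: E[X] = Σ_H E[X_H] = 945 · p^{5} = 945 · 243/100000 = 45927/20000.
Numerically: E[X] ≈ 2.2963.

E[X] = 945 · (3/10)^{5} = 45927/20000 ≈ 2.2963.


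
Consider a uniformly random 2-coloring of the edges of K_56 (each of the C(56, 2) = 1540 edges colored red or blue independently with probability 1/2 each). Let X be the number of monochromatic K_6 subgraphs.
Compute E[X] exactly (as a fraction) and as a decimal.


Let X = Σ_S X_S over the C(56, 6) = 32468436 subsets S of size 6, where X_S = 1 if the K_6 on S is monochromatic.
For a fixed S, the K_6 on S has C(6, 2) = 15 edges. P[all 15 edges red] = (1/2)^15, and likewise for blue, so P[monochromatic] = 2·(1/2)^15 = 2^{1 − 15} = 1/16384.
Summing: E[X] = C(56, 6) · 2^{1 − 15} = 32468436 · 1/16384 = 8117109/4096.
Numerically: E[X] ≈ 1981.7161.

E[X] = C(56,6)·2^(1−C(6,2)) = 8117109/4096 ≈ 1981.7161.


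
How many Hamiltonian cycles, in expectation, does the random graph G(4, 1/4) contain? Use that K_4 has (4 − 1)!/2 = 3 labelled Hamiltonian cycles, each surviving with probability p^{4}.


K_4 has (4 − 1)!/2 = 3 labelled Hamiltonian cycles.
For each such Hamiltonian cycle H, let X_H = 1 if all 4 edges of H are present in G. Then P[X_H = 1] = p^{4} = (1/4)^{4} = 1/256.
Summing the indicators: E[X] = Σ_H E[X_H] = 3 · p^{4} = 3 · 1/256 = 3/256.
Numerically: E[X] ≈ 0.0117.

E[X] = 3 · (1/4)^{4} = 3/256 ≈ 0.0117.


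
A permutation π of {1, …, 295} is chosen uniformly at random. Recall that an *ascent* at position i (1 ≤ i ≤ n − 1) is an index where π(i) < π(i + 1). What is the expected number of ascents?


Write X = Σ X_I over i = 1, …, 294, with X_I the indicator of one ascent.
There are 294 indicators.
For each fixed i, the pair (π(i), π(i+1)) is a uniformly random ordered pair of distinct values from {1, …, 295}; by symmetry P[π(i) < π(i+1)] = 1/2.
By linearity: E[X] = 294 · (1/2) = (295 − 1) · (1/2) = 147 ≈ 147.000.

E[X] = 147 = 147.000.


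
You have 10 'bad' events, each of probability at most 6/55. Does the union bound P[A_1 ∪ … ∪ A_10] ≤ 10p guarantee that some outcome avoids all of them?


Union bound: P[∪_{i=1}^{10} A_i] ≤ Σ_i P[A_i] ≤ 10·p = 10·(6/55) = 12/11.
Numerically: 12/11 ≈ 1.090909.
Is 12/11 < 1? NO.
Since the bound 12/11 is ≥ 1, the union bound is uninformative here; it does NOT by itself certify existence.

10·p = 12/11 ≈ 1.090909; existence NOT certified by the union bound.


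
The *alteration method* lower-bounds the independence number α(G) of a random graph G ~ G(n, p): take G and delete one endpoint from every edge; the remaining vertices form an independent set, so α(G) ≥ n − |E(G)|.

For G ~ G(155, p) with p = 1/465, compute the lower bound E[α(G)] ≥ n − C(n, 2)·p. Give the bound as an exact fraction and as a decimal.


E[|E(G)|] = C(155, 2)·p = 11935 · (1/465) = 77/3.
E[α(G)] ≥ n − E[|E(G)|] = 155 − 77/3 = 388/3.
Numerically: ≈ 129.333333.
(This is only a lower bound; the true E[α(G)] may be larger.)

E[α(G)] ≥ 388/3 ≈ 129.333333.


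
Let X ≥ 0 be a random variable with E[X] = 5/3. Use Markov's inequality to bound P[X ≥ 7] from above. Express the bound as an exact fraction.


μ = E[X] = 5/3, a = 7.
Markov: P[X ≥ 7] ≤ μ/a = (5/3)/7 = 5/21.
Numerically: ≈ 0.238.
(Since a = 7 > μ = 1.667, the bound 5/21 is < 1 and informative.)

P[X ≥ 7] ≤ 5/21 ≈ 0.238.


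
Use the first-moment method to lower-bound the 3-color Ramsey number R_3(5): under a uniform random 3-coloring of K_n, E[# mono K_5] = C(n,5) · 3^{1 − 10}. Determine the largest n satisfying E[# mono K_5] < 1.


We need C(n, 5) · 3^{1 − 10} < 1, i.e. C(n, 5) < 3^{10 − 1} = 19683.
Check values of n near the boundary:
  n = 16: C(16, 5) = 4368; 4368 < 19683? YES
  n = 17: C(17, 5) = 6188; 6188 < 19683? YES
  n = 18: C(18, 5) = 8568; 8568 < 19683? YES
  n = 19: C(19, 5) = 11628; 11628 < 19683? YES
  n = 20: C(20, 5) = 15504; 15504 < 19683? YES
  n = 21: C(21, 5) = 20349; 20349 < 19683? NO
The largest n with C(n, 5) < 19683 is n = 20 (where E[X] = 5168/6561 ≈ 0.7876848). Hence R_3(5) > 20, i.e. R_3(5) ≥ 21.

Largest n = 20; hence R_3(5) > 20.


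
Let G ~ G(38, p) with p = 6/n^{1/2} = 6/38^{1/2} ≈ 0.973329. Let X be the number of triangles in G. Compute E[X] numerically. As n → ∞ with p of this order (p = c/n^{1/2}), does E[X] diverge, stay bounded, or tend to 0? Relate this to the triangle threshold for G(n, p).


Number of potential triangles: C(38, 3) = 8436.
Each occurs with probability p³ ≈ (0.973329)³ ≈ 9.22100710e-01.
By linearity: E[X] = C(38, 3)·p³ ≈ 8436 · 9.22100710e-01 ≈ 7778.841586.
Since α = 1/2 < 1, p = c/n^{1/2} ≫ 1/n is above the triangle threshold p ~ 1/n. Asymptotically E[X] ~ (c³/6)·n^{3(1−α)} = (6³/6)·n^{1.5} → ∞; triangles are abundant w.h.p.

E[X] ≈ 7778.841586; in regime p = Θ(1/n^{1/2}) E[X] diverges (above the triangle threshold p ~ 1/n).


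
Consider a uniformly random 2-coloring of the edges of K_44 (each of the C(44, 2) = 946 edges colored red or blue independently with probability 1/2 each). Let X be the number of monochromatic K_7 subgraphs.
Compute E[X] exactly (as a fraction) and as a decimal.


Let X = Σ_S X_S over the C(44, 7) = 38320568 subsets S of size 7, where X_S = 1 if the K_7 on S is monochromatic.
For a fixed S, the K_7 on S has C(7, 2) = 21 edges. P[all 21 edges red] = (1/2)^21, and likewise for blue, so P[monochromatic] = 2·(1/2)^21 = 2^{1 − 21} = 1/1048576.
Summing: E[X] = C(44, 7) · 2^{1 − 21} = 38320568 · 1/1048576 = 4790071/131072.
Numerically: E[X] ≈ 36.545341.

E[X] = C(44,7)·2^(1−C(7,2)) = 4790071/131072 ≈ 36.545341.


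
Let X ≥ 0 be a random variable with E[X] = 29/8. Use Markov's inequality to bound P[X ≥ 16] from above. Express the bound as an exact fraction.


μ = E[X] = 29/8, a = 16.
Markov: P[X ≥ 16] ≤ μ/a = (29/8)/16 = 29/128.
Numerically: ≈ 0.2266.
(Since a = 16 > μ = 3.6250, the bound 29/128 is < 1 and informative.)

P[X ≥ 16] ≤ 29/128 ≈ 0.2266.


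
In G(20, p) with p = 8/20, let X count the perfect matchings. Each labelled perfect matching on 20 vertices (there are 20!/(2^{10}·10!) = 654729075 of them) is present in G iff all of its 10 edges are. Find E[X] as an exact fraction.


K_20 has 20!/(2^{10}·10!) = 654729075 labelled perfect matchings.
For each such perfect matching H, let X_H = 1 if all 10 edges of H are present in G. Then P[X_H = 1] = p^{10} = (2/5)^{10} = 1024/9765625.
By linearity of expectation: E[X] = Σ_H E[X_H] = 654729075 · p^{10} = 654729075 · 1024/9765625 = 26817702912/390625.
Numerically: E[X] ≈ 6.865e+04.

E[X] = 654729075 · (2/5)^{10} = 26817702912/390625 ≈ 6.865e+04.


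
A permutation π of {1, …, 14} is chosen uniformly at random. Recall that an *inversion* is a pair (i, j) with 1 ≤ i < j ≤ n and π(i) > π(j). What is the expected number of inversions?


Write X = Σ X_I over the C(14, 2) = 91 pairs i < j, with X_I the indicator of one inversion.
There are 91 indicators.
For each fixed pair i < j, the values π(i) and π(j) are two distinct elements of {1, …, 14} in uniformly random order; by symmetry P[π(i) > π(j)] = 1/2.
By linearity: E[X] = 91 · (1/2) = C(14, 2) · (1/2) = 91/2 = 91/2 ≈ 45.500.

E[X] = 91/2 = 45.500.


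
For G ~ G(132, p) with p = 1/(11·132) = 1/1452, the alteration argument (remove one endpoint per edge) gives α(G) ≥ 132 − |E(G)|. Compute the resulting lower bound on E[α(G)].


E[|E(G)|] = C(132, 2)·p = 8646 · (1/1452) = 131/22.
E[α(G)] ≥ n − E[|E(G)|] = 132 − 131/22 = 2773/22.
Numerically: ≈ 126.0455.
(This is only a lower bound; the true E[α(G)] may be larger.)

E[α(G)] ≥ 2773/22 ≈ 126.0455.


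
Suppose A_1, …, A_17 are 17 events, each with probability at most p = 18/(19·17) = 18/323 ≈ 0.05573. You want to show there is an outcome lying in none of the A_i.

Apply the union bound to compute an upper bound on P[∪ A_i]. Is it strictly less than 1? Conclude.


Union bound: P[∪_{i=1}^{17} A_i] ≤ Σ_i P[A_i] ≤ 17·p = 17·(18/323) = 18/19.
Numerically: 18/19 ≈ 0.94737.
Is 18/19 < 1? YES.
Since P[∪ A_i] ≤ 18/19 < 1, the complement has P[∩ A_i^c] ≥ 1 − 18/19 = 1/19 > 0, so some outcome avoids every A_i.

17·p = 18/19 ≈ 0.94737; existence CERTIFIED by the union bound.


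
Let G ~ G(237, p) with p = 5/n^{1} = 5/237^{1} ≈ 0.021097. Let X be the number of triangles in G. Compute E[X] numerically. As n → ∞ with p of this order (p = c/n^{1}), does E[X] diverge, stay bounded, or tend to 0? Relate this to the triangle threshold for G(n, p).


Number of potential triangles: C(237, 3) = 2190670.
Each occurs with probability p³ ≈ (0.021097)³ ≈ 9.38998665e-06.
By linearity: E[X] = C(237, 3)·p³ ≈ 2190670 · 9.38998665e-06 ≈ 20.570362.
Here α = 1, so p = 5/n is exactly at the triangle threshold p ~ 1/n. Asymptotically E[X] → c³/6 = 5³/6 = 125/6 ≈ 20.833333, a bounded constant. In this regime the triangle count is asymptotically Poisson(c³/6).

E[X] ≈ 20.570362; in regime p = Θ(1/n^{1}) E[X] stays bounded (at the triangle threshold p ~ 1/n).


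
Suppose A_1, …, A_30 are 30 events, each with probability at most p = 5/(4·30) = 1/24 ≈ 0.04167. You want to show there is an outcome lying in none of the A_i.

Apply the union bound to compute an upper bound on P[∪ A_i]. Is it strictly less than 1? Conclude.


Union bound: P[∪_{i=1}^{30} A_i] ≤ Σ_i P[A_i] ≤ 30·p = 30·(1/24) = 5/4.
Numerically: 5/4 ≈ 1.25000.
Is 5/4 < 1? NO.
Since the bound 5/4 is ≥ 1, the union bound is uninformative here; it does NOT by itself certify existence.

30·p = 5/4 ≈ 1.25000; existence NOT certified by the union bound.


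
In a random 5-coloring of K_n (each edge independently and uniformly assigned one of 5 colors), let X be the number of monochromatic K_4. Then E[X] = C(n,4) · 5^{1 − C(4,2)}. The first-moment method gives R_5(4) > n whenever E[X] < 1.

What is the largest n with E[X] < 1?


We need C(n, 4) · 5^{1 − 6} < 1, i.e. C(n, 4) < 5^{6 − 1} = 3125.
Check values of n near the boundary:
  n = 15: C(15, 4) = 1365; 1365 < 3125? YES
  n = 16: C(16, 4) = 1820; 1820 < 3125? YES
  n = 17: C(17, 4) = 2380; 2380 < 3125? YES
  n = 18: C(18, 4) = 3060; 3060 < 3125? YES
  n = 19: C(19, 4) = 3876; 3876 < 3125? NO
  n = 20: C(20, 4) = 4845; 4845 < 3125? NO
The largest n with C(n, 4) < 3125 is n = 18 (where E[X] = 612/625 ≈ 0.9792000). Hence R_5(4) > 18, i.e. R_5(4) ≥ 19.

Largest n = 18; hence R_5(4) > 18.


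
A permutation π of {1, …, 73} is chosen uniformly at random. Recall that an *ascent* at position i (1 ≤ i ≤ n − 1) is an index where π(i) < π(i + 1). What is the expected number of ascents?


Write X = Σ X_I over i = 1, …, 72, with X_I the indicator of one ascent.
There are 72 indicators.
For each fixed i, the pair (π(i), π(i+1)) is a uniformly random ordered pair of distinct values from {1, …, 73}; by symmetry P[π(i) < π(i+1)] = 1/2.
By linearity: E[X] = 72 · (1/2) = (73 − 1) · (1/2) = 36 ≈ 36.00000.

E[X] = 36 = 36.00000.


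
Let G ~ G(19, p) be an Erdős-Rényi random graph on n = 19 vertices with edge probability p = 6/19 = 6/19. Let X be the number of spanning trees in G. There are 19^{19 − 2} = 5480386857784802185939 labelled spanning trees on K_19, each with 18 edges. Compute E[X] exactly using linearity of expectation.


K_19 has 19^{19 − 2} = 5480386857784802185939 labelled spanning trees.
For each such spanning tree H, let X_H = 1 if all 18 edges of H are present in G. Then P[X_H = 1] = p^{18} = (6/19)^{18} = 101559956668416/104127350297911241532841.
Summing the indicators: E[X] = Σ_H E[X_H] = 5480386857784802185939 · p^{18} = 5480386857784802185939 · 101559956668416/104127350297911241532841 = 101559956668416/19.
Numerically: E[X] ≈ 5.3453e+12.

E[X] = 5480386857784802185939 · (6/19)^{18} = 101559956668416/19 ≈ 5.3453e+12.


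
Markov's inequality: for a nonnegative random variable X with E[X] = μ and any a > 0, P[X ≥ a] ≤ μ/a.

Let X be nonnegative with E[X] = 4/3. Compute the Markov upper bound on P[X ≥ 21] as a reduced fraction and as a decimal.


μ = E[X] = 4/3, a = 21.
Markov: P[X ≥ 21] ≤ μ/a = (4/3)/21 = 4/63.
Numerically: ≈ 0.0635.
(Since a = 21 > μ = 1.3333, the bound 4/63 is < 1 and informative.)

P[X ≥ 21] ≤ 4/63 ≈ 0.0635.


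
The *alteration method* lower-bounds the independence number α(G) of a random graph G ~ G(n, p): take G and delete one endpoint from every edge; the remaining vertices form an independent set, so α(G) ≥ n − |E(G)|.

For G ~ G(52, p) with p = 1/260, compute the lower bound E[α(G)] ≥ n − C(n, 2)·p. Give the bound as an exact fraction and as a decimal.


E[|E(G)|] = C(52, 2)·p = 1326 · (1/260) = 51/10.
E[α(G)] ≥ n − E[|E(G)|] = 52 − 51/10 = 469/10.
Numerically: ≈ 46.900.
(This is only a lower bound; the true E[α(G)] may be larger.)

E[α(G)] ≥ 469/10 ≈ 46.900.


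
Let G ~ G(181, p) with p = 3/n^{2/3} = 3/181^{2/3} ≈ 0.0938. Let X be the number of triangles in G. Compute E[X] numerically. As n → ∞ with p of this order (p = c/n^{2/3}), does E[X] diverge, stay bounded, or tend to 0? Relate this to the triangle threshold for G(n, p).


Number of potential triangles: C(181, 3) = 971970.
Each occurs with probability p³ ≈ (0.0938)³ ≈ 8.24151e-04.
By linearity: E[X] = C(181, 3)·p³ ≈ 971970 · 8.24151e-04 ≈ 801.050.
Since α = 2/3 < 1, p = c/n^{2/3} ≫ 1/n is above the triangle threshold p ~ 1/n. Asymptotically E[X] ~ (c³/6)·n^{3(1−α)} = (3³/6)·n^{1} → ∞; triangles are abundant w.h.p.

E[X] ≈ 801.050; in regime p = Θ(1/n^{2/3}) E[X] diverges (above the triangle threshold p ~ 1/n).


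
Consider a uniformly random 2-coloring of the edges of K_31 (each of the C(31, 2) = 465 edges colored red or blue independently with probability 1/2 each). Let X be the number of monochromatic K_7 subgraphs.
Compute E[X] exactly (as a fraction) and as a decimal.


Let X = Σ_S X_S over the C(31, 7) = 2629575 subsets S of size 7, where X_S = 1 if the K_7 on S is monochromatic.
For a fixed S, the K_7 on S has C(7, 2) = 21 edges. P[all 21 edges red] = (1/2)^21, and likewise for blue, so P[monochromatic] = 2·(1/2)^21 = 2^{1 − 21} = 1/1048576.
By linearity: E[X] = C(31, 7) · 2^{1 − 21} = 2629575 · 1/1048576 = 2629575/1048576.
Numerically: E[X] ≈ 2.5078.

E[X] = C(31,7)·2^(1−C(7,2)) = 2629575/1048576 ≈ 2.5078.


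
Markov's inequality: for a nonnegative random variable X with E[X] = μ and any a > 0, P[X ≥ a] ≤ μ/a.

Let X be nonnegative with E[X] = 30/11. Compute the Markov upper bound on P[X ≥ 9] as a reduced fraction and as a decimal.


μ = E[X] = 30/11, a = 9.
Markov: P[X ≥ 9] ≤ μ/a = (30/11)/9 = 10/33.
Numerically: ≈ 0.303.
(Since a = 9 > μ = 2.727, the bound 10/33 is < 1 and informative.)

P[X ≥ 9] ≤ 10/33 ≈ 0.303.


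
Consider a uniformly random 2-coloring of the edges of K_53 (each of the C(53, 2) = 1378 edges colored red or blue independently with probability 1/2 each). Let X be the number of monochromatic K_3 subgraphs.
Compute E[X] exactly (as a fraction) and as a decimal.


Let X = Σ_S X_S over the C(53, 3) = 23426 subsets S of size 3, where X_S = 1 if the K_3 on S is monochromatic.
For a fixed S, the K_3 on S has C(3, 2) = 3 edges. P[all 3 edges red] = (1/2)^3, and likewise for blue, so P[monochromatic] = 2·(1/2)^3 = 2^{1 − 3} = 1/4.
By linearity: E[X] = C(53, 3) · 2^{1 − 3} = 23426 · 1/4 = 11713/2.
Numerically: E[X] ≈ 5856.5000.

E[X] = C(53,3)·2^(1−C(3,2)) = 11713/2 ≈ 5856.5000.


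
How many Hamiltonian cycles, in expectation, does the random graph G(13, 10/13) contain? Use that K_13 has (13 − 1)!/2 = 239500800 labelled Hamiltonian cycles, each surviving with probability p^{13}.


K_13 has (13 − 1)!/2 = 239500800 labelled Hamiltonian cycles.
For each such Hamiltonian cycle H, let X_H = 1 if all 13 edges of H are present in G. Then P[X_H = 1] = p^{13} = (10/13)^{13} = 10000000000000/302875106592253.
Summing the indicators: E[X] = Σ_H E[X_H] = 239500800 · p^{13} = 239500800 · 10000000000000/302875106592253 = 2395008000000000000000/302875106592253.
Numerically: E[X] ≈ 7.90758e+06.

E[X] = 239500800 · (10/13)^{13} = 2395008000000000000000/302875106592253 ≈ 7.90758e+06.


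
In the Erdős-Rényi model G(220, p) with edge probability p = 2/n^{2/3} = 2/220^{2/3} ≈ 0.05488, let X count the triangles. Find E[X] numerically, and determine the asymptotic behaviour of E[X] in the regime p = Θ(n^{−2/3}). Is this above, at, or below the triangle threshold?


Number of potential triangles: C(220, 3) = 1750540.
Each occurs with probability p³ ≈ (0.05488)³ ≈ 1.652893e-04.
By linearity: E[X] = C(220, 3)·p³ ≈ 1750540 · 1.652893e-04 ≈ 289.3455.
Since α = 2/3 < 1, p = c/n^{2/3} ≫ 1/n is above the triangle threshold p ~ 1/n. Asymptotically E[X] ~ (c³/6)·n^{3(1−α)} = (2³/6)·n^{1} → ∞; triangles are abundant w.h.p.

E[X] ≈ 289.3455; in regime p = Θ(1/n^{2/3}) E[X] diverges (above the triangle threshold p ~ 1/n).


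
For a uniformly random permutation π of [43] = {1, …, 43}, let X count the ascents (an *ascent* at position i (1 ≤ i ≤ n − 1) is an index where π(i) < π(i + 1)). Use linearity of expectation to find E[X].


Write X = Σ X_I over i = 1, …, 42, with X_I the indicator of one ascent.
There are 42 indicators.
For each fixed i, the pair (π(i), π(i+1)) is a uniformly random ordered pair of distinct values from {1, …, 43}; by symmetry P[π(i) < π(i+1)] = 1/2.
By linearity: E[X] = 42 · (1/2) = (43 − 1) · (1/2) = 21 ≈ 21.000000.

E[X] = 21 = 21.000000.


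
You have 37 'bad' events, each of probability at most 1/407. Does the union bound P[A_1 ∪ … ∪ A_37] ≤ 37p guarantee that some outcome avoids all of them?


Union bound: P[∪_{i=1}^{37} A_i] ≤ Σ_i P[A_i] ≤ 37·p = 37·(1/407) = 1/11.
Numerically: 1/11 ≈ 0.0909091.
Is 1/11 < 1? YES.
Since P[∪ A_i] ≤ 1/11 < 1, the complement has P[∩ A_i^c] ≥ 1 − 1/11 = 10/11 > 0, so some outcome avoids every A_i.

37·p = 1/11 ≈ 0.0909091; existence CERTIFIED by the union bound.


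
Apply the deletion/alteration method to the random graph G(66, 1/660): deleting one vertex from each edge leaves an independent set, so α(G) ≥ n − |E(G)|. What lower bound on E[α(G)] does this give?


E[|E(G)|] = C(66, 2)·p = 2145 · (1/660) = 13/4.
E[α(G)] ≥ n − E[|E(G)|] = 66 − 13/4 = 251/4.
Numerically: ≈ 62.75000.
(This is only a lower bound; the true E[α(G)] may be larger.)

E[α(G)] ≥ 251/4 ≈ 62.75000.


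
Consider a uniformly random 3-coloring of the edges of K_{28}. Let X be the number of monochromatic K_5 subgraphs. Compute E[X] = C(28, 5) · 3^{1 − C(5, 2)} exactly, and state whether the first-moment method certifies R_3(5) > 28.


E[X] = C(28, 5) · 3^{1 − 10} = 98280 · 3^{−9} = 98280/19683.
As a reduced fraction: E[X] = 3640/729 ≈ 4.993.
Is E[X] < 1? NO.
Since E[X] ≥ 1, the first-moment bound is inconclusive at n = 28; it does NOT by itself certify R_3(5) > 28.

E[X] = 3640/729 ≈ 4.993; E[X] ≥ 1; first-moment method inconclusive here.


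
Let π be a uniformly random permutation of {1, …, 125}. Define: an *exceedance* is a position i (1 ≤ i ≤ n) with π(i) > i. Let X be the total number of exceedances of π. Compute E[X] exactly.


Write X = Σ_{i=1}^{125} X_i, where X_i = 1_{π(i) > i}.
For each fixed i, π(i) is uniform over {1, …, 125} (marginal of a uniform permutation), so P[π(i) > i] = (n − i)/n. Summing: Σ_{i=1}^{125} (n − i)/n = (0 + 1 + … + 124)/125 = 125(125 − 1)/(2·125) = (125 − 1)/2.
Hence E[X] = Σ_{i=1}^{125} (125 − i)/125 = 62 ≈ 62.0000.

E[X] = 62 = 62.0000.


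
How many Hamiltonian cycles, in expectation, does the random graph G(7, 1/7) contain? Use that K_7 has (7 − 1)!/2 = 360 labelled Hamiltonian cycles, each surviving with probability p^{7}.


K_7 has (7 − 1)!/2 = 360 labelled Hamiltonian cycles.
For each such Hamiltonian cycle H, let X_H = 1 if all 7 edges of H are present in G. Then P[X_H = 1] = p^{7} = (1/7)^{7} = 1/823543.
Summing the indicators: E[X] = Σ_H E[X_H] = 360 · p^{7} = 360 · 1/823543 = 360/823543.
Numerically: E[X] ≈ 0.000437.

E[X] = 360 · (1/7)^{7} = 360/823543 ≈ 0.000437.


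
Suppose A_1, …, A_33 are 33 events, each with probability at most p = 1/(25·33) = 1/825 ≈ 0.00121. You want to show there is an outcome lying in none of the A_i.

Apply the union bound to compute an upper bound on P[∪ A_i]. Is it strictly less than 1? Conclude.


Union bound: P[∪_{i=1}^{33} A_i] ≤ Σ_i P[A_i] ≤ 33·p = 33·(1/825) = 1/25.
Numerically: 1/25 ≈ 0.04000.
Is 1/25 < 1? YES.
Since P[∪ A_i] ≤ 1/25 < 1, the complement has P[∩ A_i^c] ≥ 1 − 1/25 = 24/25 > 0, so some outcome avoids every A_i.

33·p = 1/25 ≈ 0.04000; existence CERTIFIED by the union bound.


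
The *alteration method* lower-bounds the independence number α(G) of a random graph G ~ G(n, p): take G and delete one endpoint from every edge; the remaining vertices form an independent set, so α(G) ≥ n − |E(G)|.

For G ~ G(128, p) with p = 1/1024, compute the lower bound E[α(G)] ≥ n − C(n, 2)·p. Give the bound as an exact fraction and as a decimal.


E[|E(G)|] = C(128, 2)·p = 8128 · (1/1024) = 127/16.
E[α(G)] ≥ n − E[|E(G)|] = 128 − 127/16 = 1921/16.
Numerically: ≈ 120.0625.
(This is only a lower bound; the true E[α(G)] may be larger.)

E[α(G)] ≥ 1921/16 ≈ 120.0625.


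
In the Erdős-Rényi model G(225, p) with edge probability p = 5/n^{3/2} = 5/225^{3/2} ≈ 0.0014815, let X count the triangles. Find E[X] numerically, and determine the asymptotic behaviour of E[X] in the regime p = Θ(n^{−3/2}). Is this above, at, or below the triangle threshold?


Number of potential triangles: C(225, 3) = 1873200.
Each occurs with probability p³ ≈ (0.0014815)³ ≈ 3.2515369e-09.
By linearity: E[X] = C(225, 3)·p³ ≈ 1873200 · 3.2515369e-09 ≈ 0.00609.
Since α = 3/2 > 1, p = c/n^{3/2} = o(1/n) is below the triangle threshold p ~ 1/n. Asymptotically E[X] ~ (c³/6)·n^{3(1−α)} = (5³/6)·n^{-1.5} → 0, so by Markov's inequality G has no triangles w.h.p.

E[X] ≈ 0.00609; in regime p = Θ(1/n^{3/2}) E[X] tends to 0 (below the triangle threshold p ~ 1/n).
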